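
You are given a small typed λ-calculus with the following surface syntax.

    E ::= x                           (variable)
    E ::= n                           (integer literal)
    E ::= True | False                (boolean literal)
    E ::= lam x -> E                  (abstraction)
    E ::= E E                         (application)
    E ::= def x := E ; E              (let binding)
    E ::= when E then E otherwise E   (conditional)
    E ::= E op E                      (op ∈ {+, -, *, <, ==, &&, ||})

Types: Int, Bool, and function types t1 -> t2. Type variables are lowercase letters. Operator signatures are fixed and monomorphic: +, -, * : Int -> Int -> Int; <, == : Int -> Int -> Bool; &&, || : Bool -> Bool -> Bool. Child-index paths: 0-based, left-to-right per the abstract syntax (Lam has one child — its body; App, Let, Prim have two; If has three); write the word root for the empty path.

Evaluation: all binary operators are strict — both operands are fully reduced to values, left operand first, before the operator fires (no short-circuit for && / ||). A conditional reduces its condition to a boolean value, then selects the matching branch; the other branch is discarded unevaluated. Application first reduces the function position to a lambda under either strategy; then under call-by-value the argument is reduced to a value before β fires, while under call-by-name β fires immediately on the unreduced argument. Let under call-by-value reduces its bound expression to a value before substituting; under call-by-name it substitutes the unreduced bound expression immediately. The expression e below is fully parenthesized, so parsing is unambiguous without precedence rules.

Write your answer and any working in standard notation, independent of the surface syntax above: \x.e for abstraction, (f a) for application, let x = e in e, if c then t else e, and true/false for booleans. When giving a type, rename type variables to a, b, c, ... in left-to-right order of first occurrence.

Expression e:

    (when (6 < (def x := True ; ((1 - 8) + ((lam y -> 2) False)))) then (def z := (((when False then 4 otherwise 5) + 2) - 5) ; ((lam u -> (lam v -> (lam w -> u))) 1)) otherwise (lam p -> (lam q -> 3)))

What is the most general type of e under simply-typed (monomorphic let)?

Trace:
  unify Int ~ Int
let x : Bool
  unify Int ~ Int
  unify Int ~ Int
  unify Int ~ Int
\y._ : a -> Int
  unify a -> Int ~ Bool -> b
  unify a ~ Bool
  unify Int ~ b
_ _ : Int
  unify Int ~ Int
  unify Int ~ Int
  unify Bool ~ Bool
  unify Bool ~ Bool
  unify Int ~ Int
  unify Int ~ Int
  unify Int ~ Int
  unify Int ~ Int
  unify Int ~ Int
let z : Int
u : c
\w._ : e -> c
\v._ : d -> e -> c
\u._ : c -> d -> e -> c
  unify c -> d -> e -> c ~ Int -> f
  unify c ~ Int
  unify d -> e -> Int ~ f
_ _ : d -> e -> Int
\q._ : h -> Int
\p._ : g -> h -> Int
  unify d -> e -> Int ~ g -> h -> Int
  unify d ~ g
  unify e -> Int ~ h -> Int
  unify e ~ h
  unify Int ~ Int

Answer: a -> b -> Int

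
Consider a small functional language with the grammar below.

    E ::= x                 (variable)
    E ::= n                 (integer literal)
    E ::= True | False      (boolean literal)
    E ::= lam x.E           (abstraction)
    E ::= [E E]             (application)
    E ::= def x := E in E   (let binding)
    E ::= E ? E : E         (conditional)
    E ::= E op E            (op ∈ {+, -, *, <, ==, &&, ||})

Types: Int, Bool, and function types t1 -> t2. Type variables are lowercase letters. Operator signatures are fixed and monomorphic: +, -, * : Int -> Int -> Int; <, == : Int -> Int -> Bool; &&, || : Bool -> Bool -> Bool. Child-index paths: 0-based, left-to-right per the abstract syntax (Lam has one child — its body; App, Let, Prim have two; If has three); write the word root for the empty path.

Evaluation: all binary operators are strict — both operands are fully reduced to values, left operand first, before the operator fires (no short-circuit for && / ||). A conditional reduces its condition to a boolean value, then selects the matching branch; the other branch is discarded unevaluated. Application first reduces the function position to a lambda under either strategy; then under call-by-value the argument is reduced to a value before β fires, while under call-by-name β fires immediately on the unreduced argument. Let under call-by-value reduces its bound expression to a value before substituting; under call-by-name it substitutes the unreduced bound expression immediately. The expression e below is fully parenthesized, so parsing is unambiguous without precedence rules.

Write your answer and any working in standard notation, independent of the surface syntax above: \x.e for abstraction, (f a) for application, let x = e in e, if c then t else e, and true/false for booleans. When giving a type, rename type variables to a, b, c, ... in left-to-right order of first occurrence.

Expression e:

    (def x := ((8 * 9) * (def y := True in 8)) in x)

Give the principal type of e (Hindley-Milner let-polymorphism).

Working:
  unify Int ~ Int
  unify Int ~ Int
  unify Int ~ Int
let y : Bool
  unify Int ~ Int
let x : Int
x : Int

Answer: Int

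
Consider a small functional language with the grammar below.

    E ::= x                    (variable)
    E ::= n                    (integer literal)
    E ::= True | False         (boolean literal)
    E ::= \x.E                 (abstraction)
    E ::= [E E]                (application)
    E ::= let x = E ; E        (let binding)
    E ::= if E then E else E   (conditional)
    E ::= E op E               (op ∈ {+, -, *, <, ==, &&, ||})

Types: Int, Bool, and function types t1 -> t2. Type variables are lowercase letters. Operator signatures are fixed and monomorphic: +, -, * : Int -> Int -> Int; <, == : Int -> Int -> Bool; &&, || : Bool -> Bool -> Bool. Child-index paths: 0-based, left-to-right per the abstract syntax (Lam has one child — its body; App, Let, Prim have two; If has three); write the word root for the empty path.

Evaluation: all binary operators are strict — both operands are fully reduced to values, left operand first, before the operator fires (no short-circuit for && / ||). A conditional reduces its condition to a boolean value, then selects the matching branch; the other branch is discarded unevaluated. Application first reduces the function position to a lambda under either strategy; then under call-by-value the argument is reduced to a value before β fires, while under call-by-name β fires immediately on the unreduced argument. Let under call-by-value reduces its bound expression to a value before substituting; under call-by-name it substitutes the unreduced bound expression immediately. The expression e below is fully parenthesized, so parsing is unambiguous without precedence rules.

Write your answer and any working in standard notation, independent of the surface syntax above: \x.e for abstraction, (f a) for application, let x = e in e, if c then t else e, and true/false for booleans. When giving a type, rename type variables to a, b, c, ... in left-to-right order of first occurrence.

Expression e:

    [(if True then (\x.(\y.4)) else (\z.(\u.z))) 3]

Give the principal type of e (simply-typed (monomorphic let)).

Trace:
  unify Bool ~ Bool
\y._ : b -> Int
\x._ : a -> b -> Int
z : c
\u._ : d -> c
\z._ : c -> d -> c
  unify a -> b -> Int ~ c -> d -> c
  unify a ~ c
  unify b -> Int ~ d -> c
  unify b ~ d
  unify Int ~ c
  unify Int -> d -> Int ~ Int -> e
  unify Int ~ Int
  unify d -> Int ~ e
_ _ : d -> Int

Answer: a -> Int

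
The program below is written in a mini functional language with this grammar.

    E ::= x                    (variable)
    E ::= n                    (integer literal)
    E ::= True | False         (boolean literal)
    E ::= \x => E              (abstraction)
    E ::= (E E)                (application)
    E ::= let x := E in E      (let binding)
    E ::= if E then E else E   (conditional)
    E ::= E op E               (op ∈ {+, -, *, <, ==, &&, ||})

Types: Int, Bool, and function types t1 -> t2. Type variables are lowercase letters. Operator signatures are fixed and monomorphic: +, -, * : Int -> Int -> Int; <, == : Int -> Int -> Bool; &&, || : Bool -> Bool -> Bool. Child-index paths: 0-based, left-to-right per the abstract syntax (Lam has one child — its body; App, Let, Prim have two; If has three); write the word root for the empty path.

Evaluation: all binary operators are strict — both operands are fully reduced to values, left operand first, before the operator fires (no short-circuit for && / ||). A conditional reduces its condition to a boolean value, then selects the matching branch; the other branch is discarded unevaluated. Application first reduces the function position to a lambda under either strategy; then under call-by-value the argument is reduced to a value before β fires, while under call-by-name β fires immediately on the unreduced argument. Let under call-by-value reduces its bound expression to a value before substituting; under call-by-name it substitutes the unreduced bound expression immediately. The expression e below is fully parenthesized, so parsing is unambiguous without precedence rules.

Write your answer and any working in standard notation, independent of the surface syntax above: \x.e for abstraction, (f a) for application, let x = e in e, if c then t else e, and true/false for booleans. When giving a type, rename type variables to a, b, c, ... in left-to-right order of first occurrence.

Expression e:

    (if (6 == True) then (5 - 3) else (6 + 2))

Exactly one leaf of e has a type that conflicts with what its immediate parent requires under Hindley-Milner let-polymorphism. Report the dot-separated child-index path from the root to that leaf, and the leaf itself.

Answer: 0.1 : true

Derivation:
  unify Int ~ Int
  unify Bool ~ Int
  FAIL: mismatch Bool ~ Int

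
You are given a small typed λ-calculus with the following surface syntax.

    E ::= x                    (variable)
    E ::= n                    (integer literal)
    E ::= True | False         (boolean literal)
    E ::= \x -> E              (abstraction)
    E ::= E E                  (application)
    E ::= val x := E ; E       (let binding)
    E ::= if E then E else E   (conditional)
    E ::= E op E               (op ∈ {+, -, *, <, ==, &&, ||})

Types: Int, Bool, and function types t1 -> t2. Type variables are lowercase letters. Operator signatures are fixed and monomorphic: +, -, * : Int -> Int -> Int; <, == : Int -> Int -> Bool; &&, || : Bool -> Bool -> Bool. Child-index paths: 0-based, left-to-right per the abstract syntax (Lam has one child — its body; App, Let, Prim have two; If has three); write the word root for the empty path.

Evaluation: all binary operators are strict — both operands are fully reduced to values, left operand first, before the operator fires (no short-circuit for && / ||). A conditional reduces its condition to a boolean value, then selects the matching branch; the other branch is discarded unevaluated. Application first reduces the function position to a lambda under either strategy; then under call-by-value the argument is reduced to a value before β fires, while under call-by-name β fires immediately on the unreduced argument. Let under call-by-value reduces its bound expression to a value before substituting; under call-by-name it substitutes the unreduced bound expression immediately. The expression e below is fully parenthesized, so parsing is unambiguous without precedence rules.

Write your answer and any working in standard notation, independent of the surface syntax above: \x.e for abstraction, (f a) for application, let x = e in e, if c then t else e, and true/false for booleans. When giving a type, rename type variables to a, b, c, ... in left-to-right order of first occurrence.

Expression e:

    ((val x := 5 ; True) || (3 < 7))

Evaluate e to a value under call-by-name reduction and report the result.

Answer: true

Derivation:
step 0: ((let x = 5 in true) || (3 < 7))
step 1: [let@0] (true || (3 < 7))
step 2: [delta@1] (true || true)
step 3: [delta@root] true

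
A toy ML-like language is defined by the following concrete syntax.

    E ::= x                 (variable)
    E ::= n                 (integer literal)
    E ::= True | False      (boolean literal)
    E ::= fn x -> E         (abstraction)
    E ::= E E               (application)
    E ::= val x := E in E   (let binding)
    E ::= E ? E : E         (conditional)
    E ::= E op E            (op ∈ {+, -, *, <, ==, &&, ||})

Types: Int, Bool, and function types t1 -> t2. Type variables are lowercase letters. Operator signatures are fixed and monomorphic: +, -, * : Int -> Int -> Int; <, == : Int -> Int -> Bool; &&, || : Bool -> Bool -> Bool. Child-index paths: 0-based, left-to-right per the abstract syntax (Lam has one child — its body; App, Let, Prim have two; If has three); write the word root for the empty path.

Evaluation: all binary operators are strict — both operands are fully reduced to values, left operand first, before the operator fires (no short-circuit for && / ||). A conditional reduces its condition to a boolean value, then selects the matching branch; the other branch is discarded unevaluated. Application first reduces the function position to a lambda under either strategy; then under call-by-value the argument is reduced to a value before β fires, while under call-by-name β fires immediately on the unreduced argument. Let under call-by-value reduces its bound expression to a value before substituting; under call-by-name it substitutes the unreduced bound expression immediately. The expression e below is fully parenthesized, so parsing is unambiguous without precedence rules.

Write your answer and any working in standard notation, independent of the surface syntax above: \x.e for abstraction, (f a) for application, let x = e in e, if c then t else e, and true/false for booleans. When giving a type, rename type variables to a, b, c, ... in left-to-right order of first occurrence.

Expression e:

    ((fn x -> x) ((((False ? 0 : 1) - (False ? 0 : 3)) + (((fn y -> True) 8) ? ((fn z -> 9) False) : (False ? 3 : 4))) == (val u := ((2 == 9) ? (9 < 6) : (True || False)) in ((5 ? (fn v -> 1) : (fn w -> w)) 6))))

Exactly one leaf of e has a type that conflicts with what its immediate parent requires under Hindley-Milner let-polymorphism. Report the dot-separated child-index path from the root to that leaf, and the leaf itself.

Working:
x : a
\x._ : a -> a
  unify Bool ~ Bool
  unify Int ~ Int
  unify Int ~ Int
  unify Bool ~ Bool
  unify Int ~ Int
  unify Int ~ Int
  unify Int ~ Int
\y._ : b -> Bool
  unify b -> Bool ~ Int -> c
  unify b ~ Int
  unify Bool ~ c
_ _ : Bool
  unify Bool ~ Bool
\z._ : d -> Int
  unify d -> Int ~ Bool -> e
  unify d ~ Bool
  unify Int ~ e
_ _ : Int
  unify Bool ~ Bool
  unify Int ~ Int
  unify Int ~ Int
  unify Int ~ Int
  unify Int ~ Int
  unify Int ~ Int
  unify Int ~ Int
  unify Bool ~ Bool
  unify Int ~ Int
  unify Int ~ Int
  unify Bool ~ Bool
  unify Bool ~ Bool
  unify Bool ~ Bool
let u : Bool
  unify Int ~ Bool
  FAIL: mismatch Int ~ Bool

Answer: 1.1.1.0.0 : 5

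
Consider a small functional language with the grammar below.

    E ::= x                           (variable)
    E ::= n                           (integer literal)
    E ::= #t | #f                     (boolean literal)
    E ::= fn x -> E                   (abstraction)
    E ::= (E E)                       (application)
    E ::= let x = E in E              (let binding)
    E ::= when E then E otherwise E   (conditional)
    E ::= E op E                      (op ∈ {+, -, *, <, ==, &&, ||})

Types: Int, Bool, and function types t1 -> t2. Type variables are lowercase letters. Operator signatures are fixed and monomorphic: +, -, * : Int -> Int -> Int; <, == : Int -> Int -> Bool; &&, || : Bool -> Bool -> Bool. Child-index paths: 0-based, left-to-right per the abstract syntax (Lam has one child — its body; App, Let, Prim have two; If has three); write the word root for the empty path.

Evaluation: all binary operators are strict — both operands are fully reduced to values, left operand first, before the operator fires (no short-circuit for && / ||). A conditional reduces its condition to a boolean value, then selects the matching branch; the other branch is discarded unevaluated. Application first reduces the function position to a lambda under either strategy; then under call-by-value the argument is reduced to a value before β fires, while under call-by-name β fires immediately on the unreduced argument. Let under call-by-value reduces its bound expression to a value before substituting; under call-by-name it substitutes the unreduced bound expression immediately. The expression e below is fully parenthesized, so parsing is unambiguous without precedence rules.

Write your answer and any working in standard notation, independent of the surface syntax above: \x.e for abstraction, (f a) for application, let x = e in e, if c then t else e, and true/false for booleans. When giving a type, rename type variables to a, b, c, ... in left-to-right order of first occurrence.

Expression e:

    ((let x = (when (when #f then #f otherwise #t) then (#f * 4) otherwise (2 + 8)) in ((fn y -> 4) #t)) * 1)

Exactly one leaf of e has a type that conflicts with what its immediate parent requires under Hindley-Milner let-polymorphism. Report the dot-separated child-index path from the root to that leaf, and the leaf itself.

Derivation:
  unify Bool ~ Bool
  unify Bool ~ Bool
  unify Bool ~ Bool
  unify Bool ~ Int
  FAIL: mismatch Bool ~ Int

Answer: 0.0.1.0 : false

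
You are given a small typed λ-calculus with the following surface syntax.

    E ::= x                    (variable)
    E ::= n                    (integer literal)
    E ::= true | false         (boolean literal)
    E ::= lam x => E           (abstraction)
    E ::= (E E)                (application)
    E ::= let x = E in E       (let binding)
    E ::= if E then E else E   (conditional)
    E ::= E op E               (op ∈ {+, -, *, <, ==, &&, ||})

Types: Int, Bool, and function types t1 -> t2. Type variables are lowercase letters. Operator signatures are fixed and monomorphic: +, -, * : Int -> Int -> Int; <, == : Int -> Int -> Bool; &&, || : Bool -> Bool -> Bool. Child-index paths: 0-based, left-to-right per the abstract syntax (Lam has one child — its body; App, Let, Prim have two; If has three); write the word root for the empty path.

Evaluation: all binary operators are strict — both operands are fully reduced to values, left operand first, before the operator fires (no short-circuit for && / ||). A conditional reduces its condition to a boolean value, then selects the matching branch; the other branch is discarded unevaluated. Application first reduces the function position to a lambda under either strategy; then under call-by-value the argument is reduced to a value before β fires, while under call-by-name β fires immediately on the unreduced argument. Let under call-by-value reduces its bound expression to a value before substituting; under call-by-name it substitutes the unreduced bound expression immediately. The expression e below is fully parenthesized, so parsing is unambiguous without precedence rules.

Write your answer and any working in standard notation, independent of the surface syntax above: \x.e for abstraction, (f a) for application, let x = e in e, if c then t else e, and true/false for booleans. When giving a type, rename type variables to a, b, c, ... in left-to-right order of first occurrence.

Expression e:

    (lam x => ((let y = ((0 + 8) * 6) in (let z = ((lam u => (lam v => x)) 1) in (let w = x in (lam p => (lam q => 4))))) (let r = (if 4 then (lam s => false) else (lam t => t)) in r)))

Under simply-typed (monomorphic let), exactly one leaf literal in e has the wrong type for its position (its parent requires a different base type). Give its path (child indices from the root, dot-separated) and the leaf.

Derivation:
  unify Int ~ Int
  unify Int ~ Int
  unify Int ~ Int
  unify Int ~ Int
let y : Int
x : a
\v._ : c -> a
\u._ : b -> c -> a
  unify b -> c -> a ~ Int -> d
  unify b ~ Int
  unify c -> a ~ d
_ _ : c -> a
let z : c -> a
x : a
let w : a
\q._ : f -> Int
\p._ : e -> f -> Int
  unify Int ~ Bool
  FAIL: mismatch Int ~ Bool

Answer: 0.1.0.0 : 4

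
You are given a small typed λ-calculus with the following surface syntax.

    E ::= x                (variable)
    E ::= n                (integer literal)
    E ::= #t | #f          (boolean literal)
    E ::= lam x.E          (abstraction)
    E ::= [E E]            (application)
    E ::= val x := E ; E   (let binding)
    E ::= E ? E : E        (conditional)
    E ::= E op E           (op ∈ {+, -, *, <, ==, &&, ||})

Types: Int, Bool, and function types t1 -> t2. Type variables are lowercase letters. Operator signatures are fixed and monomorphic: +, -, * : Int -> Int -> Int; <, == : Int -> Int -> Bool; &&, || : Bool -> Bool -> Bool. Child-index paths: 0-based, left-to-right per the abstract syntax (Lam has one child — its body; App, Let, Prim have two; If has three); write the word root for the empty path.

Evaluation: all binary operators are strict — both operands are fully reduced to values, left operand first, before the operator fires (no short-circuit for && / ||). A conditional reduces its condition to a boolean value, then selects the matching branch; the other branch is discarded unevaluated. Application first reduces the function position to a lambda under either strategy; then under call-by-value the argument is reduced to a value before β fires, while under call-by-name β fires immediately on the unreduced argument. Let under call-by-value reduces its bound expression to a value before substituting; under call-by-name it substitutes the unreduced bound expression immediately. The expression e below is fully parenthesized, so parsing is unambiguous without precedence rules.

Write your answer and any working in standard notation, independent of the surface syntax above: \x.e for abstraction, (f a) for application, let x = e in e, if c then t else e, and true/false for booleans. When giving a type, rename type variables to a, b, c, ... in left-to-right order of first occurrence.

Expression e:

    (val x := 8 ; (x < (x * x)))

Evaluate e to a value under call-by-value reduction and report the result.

Trace:
step 0: (let x = 8 in (x < (x * x)))
step 1: [let@root] (8 < (8 * 8))
step 2: [delta@1] (8 < 64)
step 3: [delta@root] true

Answer: true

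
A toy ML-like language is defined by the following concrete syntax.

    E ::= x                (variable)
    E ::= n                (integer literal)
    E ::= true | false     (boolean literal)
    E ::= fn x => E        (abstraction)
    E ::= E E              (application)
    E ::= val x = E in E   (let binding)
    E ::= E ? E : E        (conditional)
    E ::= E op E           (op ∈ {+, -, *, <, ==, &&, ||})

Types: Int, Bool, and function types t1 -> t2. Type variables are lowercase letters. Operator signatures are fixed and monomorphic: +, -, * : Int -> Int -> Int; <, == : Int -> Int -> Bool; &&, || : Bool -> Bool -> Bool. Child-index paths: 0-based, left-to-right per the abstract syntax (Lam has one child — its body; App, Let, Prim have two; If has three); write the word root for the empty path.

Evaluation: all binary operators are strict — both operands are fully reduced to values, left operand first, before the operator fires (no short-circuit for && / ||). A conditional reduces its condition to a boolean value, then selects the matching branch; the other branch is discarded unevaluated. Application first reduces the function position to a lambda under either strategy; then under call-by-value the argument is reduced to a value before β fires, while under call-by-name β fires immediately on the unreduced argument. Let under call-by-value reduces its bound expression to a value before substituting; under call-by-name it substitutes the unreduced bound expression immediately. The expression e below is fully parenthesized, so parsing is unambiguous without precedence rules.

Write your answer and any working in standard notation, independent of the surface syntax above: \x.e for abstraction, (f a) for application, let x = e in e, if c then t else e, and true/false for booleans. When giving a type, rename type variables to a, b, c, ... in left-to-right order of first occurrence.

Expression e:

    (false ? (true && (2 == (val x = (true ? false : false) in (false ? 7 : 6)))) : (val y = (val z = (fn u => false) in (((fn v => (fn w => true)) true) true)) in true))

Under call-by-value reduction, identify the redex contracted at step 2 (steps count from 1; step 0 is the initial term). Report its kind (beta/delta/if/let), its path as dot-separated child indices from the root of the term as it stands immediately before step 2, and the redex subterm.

Answer: let at 0 : (let z = (\u.false) in (((\v.(\w.true)) true) true))

Working:
step 0: (if false then (true && (2 == (let x = (if true then false else false) in (if false then 7 else 6)))) else (let y = (let z = (\u.false) in (((\v.(\w.true)) true) true)) in true))
step 1: [if@root] (let y = (let z = (\u.false) in (((\v.(\w.true)) true) true)) in true)
step 2: [let@0] (let y = (((\v.(\w.true)) true) true) in true)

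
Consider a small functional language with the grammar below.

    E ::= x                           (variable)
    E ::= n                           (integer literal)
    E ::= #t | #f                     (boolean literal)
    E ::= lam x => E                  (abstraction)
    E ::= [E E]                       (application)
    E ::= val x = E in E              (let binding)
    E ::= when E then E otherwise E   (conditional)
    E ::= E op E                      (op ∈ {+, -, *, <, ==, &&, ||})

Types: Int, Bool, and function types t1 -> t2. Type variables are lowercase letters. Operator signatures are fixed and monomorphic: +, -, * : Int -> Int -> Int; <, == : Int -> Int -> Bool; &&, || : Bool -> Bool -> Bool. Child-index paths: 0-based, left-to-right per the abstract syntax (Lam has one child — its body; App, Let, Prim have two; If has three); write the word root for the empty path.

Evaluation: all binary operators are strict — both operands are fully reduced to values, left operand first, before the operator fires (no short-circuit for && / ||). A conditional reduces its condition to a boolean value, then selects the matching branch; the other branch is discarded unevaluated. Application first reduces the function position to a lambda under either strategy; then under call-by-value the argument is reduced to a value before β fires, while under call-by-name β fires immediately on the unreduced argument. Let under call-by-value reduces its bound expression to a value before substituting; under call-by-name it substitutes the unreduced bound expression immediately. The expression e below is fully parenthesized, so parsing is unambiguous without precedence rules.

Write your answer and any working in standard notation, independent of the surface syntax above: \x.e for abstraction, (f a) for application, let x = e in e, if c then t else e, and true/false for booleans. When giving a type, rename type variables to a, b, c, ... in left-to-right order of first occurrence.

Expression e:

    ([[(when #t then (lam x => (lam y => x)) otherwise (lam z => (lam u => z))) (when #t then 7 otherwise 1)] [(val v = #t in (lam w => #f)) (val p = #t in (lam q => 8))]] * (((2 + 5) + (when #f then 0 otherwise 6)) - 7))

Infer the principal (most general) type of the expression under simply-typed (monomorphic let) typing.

Answer: Int

Derivation:
  unify Bool ~ Bool
x : a
\y._ : b -> a
\x._ : a -> b -> a
z : c
\u._ : d -> c
\z._ : c -> d -> c
  unify a -> b -> a ~ c -> d -> c
  unify a ~ c
  unify b -> c ~ d -> c
  unify b ~ d
  unify c ~ c
  unify Bool ~ Bool
  unify Int ~ Int
  unify c -> d -> c ~ Int -> e
  unify c ~ Int
  unify d -> Int ~ e
_ _ : d -> Int
let v : Bool
\w._ : f -> Bool
let p : Bool
\q._ : g -> Int
  unify f -> Bool ~ (g -> Int) -> h
  unify f ~ g -> Int
  unify Bool ~ h
_ _ : Bool
  unify d -> Int ~ Bool -> i
  unify d ~ Bool
  unify Int ~ i
_ _ : Int
  unify Int ~ Int
  unify Int ~ Int
  unify Int ~ Int
  unify Int ~ Int
  unify Bool ~ Bool
  unify Int ~ Int
  unify Int ~ Int
  unify Int ~ Int
  unify Int ~ Int
  unify Int ~ Int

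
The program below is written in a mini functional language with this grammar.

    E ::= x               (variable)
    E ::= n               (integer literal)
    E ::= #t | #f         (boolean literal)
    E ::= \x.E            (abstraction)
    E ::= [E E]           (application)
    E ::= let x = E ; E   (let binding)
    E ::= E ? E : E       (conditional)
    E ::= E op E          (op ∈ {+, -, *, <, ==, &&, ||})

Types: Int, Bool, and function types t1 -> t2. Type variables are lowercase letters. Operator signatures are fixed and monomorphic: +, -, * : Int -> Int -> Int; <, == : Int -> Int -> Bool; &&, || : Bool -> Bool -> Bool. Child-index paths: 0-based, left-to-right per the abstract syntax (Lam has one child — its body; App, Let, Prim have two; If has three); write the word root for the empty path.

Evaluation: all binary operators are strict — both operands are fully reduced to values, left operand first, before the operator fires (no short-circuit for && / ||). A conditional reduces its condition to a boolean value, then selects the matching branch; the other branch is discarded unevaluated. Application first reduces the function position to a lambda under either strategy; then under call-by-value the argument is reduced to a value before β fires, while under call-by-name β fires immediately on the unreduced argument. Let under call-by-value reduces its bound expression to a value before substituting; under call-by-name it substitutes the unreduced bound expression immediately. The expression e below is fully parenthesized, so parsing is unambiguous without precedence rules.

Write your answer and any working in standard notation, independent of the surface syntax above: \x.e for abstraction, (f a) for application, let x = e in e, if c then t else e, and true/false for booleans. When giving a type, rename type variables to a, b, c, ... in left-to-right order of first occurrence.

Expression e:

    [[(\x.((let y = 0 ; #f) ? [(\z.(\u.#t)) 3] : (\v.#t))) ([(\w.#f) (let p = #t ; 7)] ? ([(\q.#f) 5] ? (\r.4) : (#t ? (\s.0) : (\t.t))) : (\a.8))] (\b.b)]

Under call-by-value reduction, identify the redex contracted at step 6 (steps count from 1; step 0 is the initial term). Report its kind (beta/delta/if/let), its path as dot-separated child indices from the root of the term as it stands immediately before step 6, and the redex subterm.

Answer: if at 0 : (if false then ((\z.(\u.true)) 3) else (\v.true))

Trace:
step 0: (((\x.(if (let y = 0 in false) then ((\z.(\u.true)) 3) else (\v.true))) (if ((\w.false) (let p = true in 7)) then (if ((\q.false) 5) then (\r.4) else (if true then (\s.0) else (\t.t))) else (\a.8))) (\b.b))
step 1: [let@0.1.0.1] (((\x.(if (let y = 0 in false) then ((\z.(\u.true)) 3) else (\v.true))) (if ((\w.false) 7) then (if ((\q.false) 5) then (\r.4) else (if true then (\s.0) else (\t.t))) else (\a.8))) (\b.b))
step 2: [beta@0.1.0] (((\x.(if (let y = 0 in false) then ((\z.(\u.true)) 3) else (\v.true))) (if false then (if ((\q.false) 5) then (\r.4) else (if true then (\s.0) else (\t.t))) else (\a.8))) (\b.b))
step 3: [if@0.1] (((\x.(if (let y = 0 in false) then ((\z.(\u.true)) 3) else (\v.true))) (\a.8)) (\b.b))
step 4: [beta@0] ((if (let y = 0 in false) then ((\z.(\u.true)) 3) else (\v.true)) (\b.b))
step 5: [let@0.0] ((if false then ((\z.(\u.true)) 3) else (\v.true)) (\b.b))
step 6: [if@0] ((\v.true) (\b.b))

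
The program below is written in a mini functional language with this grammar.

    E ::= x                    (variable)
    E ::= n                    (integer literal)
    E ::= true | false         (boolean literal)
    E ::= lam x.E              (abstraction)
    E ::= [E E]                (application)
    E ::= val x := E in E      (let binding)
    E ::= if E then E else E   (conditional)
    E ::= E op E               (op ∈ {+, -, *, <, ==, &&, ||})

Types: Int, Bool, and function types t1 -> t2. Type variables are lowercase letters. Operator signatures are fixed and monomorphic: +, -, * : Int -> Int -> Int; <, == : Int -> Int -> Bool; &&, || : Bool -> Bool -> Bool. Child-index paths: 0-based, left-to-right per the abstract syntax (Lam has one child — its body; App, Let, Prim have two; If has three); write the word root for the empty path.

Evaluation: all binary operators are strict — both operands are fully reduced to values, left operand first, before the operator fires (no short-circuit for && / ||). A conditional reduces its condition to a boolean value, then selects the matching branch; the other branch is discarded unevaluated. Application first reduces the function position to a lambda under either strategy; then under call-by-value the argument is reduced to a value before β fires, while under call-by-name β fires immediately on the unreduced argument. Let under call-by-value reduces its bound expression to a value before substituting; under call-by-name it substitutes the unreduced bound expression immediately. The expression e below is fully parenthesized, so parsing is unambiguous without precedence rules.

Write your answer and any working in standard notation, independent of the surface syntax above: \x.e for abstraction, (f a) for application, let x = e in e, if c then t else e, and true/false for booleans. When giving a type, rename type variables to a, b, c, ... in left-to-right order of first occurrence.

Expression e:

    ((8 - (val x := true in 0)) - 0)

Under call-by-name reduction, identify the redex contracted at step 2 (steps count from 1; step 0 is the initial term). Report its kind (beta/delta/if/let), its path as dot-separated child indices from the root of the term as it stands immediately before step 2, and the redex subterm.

Derivation:
step 0: ((8 - (let x = true in 0)) - 0)
step 1: [let@0.1] ((8 - 0) - 0)
step 2: [delta@0] (8 - 0)

Answer: delta at 0 : (8 - 0)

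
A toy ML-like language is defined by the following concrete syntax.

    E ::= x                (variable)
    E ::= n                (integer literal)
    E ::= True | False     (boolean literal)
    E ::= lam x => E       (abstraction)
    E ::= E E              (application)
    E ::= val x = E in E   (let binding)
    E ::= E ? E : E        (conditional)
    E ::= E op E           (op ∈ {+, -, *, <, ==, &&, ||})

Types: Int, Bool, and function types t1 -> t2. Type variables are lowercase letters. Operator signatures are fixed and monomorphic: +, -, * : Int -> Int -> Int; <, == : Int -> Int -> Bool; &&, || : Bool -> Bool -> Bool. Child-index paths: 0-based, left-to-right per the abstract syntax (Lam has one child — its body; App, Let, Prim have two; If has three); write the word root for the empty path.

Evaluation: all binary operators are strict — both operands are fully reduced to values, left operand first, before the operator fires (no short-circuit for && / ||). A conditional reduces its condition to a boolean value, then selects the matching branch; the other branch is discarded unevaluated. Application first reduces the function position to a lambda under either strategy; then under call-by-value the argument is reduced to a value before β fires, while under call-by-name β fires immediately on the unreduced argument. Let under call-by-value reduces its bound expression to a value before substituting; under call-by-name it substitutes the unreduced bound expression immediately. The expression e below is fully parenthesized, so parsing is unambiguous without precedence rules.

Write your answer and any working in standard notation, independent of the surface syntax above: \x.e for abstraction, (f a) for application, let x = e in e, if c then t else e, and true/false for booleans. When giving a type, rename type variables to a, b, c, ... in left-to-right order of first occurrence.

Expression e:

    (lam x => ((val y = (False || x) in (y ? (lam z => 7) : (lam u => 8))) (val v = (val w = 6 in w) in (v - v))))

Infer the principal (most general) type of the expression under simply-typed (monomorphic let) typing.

Answer: Bool -> Int

Trace:
  unify Bool ~ Bool
x : a
  unify a ~ Bool
let y : Bool
y : Bool
  unify Bool ~ Bool
\z._ : b -> Int
\u._ : c -> Int
  unify b -> Int ~ c -> Int
  unify b ~ c
  unify Int ~ Int
let w : Int
w : Int
let v : Int
v : Int
  unify Int ~ Int
v : Int
  unify Int ~ Int
  unify c -> Int ~ Int -> d
  unify c ~ Int
  unify Int ~ d
_ _ : Int
\x._ : Bool -> Int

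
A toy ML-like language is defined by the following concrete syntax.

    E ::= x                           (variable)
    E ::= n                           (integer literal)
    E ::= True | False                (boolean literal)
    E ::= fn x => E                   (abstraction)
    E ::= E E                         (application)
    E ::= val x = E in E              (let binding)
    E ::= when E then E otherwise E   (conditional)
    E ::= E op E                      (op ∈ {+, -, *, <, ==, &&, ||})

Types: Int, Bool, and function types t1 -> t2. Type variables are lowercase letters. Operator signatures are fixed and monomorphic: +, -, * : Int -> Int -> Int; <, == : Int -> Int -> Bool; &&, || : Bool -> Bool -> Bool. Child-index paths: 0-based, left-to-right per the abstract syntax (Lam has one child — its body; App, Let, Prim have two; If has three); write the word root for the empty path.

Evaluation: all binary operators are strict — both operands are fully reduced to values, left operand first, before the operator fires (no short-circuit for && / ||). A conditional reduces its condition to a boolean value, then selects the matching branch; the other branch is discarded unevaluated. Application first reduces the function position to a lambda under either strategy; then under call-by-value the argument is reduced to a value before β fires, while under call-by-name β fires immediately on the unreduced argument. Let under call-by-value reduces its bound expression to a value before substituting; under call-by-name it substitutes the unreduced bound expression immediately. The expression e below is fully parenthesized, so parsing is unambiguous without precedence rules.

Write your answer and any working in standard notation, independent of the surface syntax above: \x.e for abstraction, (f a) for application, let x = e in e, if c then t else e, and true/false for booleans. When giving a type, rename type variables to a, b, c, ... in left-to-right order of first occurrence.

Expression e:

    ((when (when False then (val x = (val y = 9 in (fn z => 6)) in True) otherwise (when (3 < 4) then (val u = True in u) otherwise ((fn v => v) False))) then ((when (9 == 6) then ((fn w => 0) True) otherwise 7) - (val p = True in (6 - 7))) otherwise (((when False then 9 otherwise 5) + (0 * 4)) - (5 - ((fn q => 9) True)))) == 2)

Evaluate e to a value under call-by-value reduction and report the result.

Trace:
step 0: ((if (if false then (let x = (let y = 9 in (\z.6)) in true) else (if (3 < 4) then (let u = true in u) else ((\v.v) false))) then ((if (9 == 6) then ((\w.0) true) else 7) - (let p = true in (6 - 7))) else (((if false then 9 else 5) + (0 * 4)) - (5 - ((\q.9) true)))) == 2)
step 1: [if@0.0] ((if (if (3 < 4) then (let u = true in u) else ((\v.v) false)) then ((if (9 == 6) then ((\w.0) true) else 7) - (let p = true in (6 - 7))) else (((if false then 9 else 5) + (0 * 4)) - (5 - ((\q.9) true)))) == 2)
step 2: [delta@0.0.0] ((if (if true then (let u = true in u) else ((\v.v) false)) then ((if (9 == 6) then ((\w.0) true) else 7) - (let p = true in (6 - 7))) else (((if false then 9 else 5) + (0 * 4)) - (5 - ((\q.9) true)))) == 2)
step 3: [if@0.0] ((if (let u = true in u) then ((if (9 == 6) then ((\w.0) true) else 7) - (let p = true in (6 - 7))) else (((if false then 9 else 5) + (0 * 4)) - (5 - ((\q.9) true)))) == 2)
step 4: [let@0.0] ((if true then ((if (9 == 6) then ((\w.0) true) else 7) - (let p = true in (6 - 7))) else (((if false then 9 else 5) + (0 * 4)) - (5 - ((\q.9) true)))) == 2)
step 5: [if@0] (((if (9 == 6) then ((\w.0) true) else 7) - (let p = true in (6 - 7))) == 2)
step 6: [delta@0.0.0] (((if false then ((\w.0) true) else 7) - (let p = true in (6 - 7))) == 2)
step 7: [if@0.0] ((7 - (let p = true in (6 - 7))) == 2)
step 8: [let@0.1] ((7 - (6 - 7)) == 2)
step 9: [delta@0.1] ((7 - -1) == 2)
step 10: [delta@0] (8 == 2)
step 11: [delta@root] false

Answer: false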